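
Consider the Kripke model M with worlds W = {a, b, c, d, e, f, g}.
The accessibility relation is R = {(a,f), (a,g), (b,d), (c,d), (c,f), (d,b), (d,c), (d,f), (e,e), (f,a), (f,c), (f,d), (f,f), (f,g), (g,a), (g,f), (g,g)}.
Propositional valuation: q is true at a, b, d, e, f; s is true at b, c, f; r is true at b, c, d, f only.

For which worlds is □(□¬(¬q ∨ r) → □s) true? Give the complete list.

a, b, c, d, f, g

Let φ = □(□¬(¬q ∨ r) → □s). Evaluate φ at each world:
  a (successors {f, g}): φ is true.
  b (successors {d}): φ is true.
  c (successors {d, f}): φ is true.
  d (successors {b, c, f}): φ is true.
  e (successors {e}): φ is false.
  f (successors {a, c, d, f, g}): φ is true.
  g (successors {a, f, g}): φ is true.
For instance, at f:
  At f: □(□¬(¬q ∨ r) → □s) requires □¬(¬q ∨ r) → □s at every successor {a, c, d, f, g}.
    At a: □¬(¬q ∨ r) → □s is true.
    At c: □¬(¬q ∨ r) → □s is true.
    At d: □¬(¬q ∨ r) → □s is true.
    At f: □¬(¬q ∨ r) → □s is true.
    At g: □¬(¬q ∨ r) → □s is true.
  So □(□¬(¬q ∨ r) → □s) is true at f.
Satisfying worlds: {a, b, c, d, f, g}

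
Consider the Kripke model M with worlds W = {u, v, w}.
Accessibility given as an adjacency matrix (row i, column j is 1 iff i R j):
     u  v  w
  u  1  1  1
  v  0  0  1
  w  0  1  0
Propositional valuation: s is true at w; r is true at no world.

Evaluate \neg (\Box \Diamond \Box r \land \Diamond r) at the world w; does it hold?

At w: \Box \Diamond \Box r \land \Diamond r is false, so \neg (\Box \Diamond \Box r \land \Diamond r) is true.
  At w: \Box \Diamond \Box r is false, \Diamond r is false, so \Box \Diamond \Box r \land \Diamond r is false.
    At w: \Box \Diamond \Box r requires \Diamond \Box r at every successor {v}.
      \Diamond \Box r fails at v, so \Box \Diamond \Box r is false at w.
    At w: \Diamond r requires r at some successor in {v}.
      At v: r is false.
    So \Diamond r is false at w.

Yes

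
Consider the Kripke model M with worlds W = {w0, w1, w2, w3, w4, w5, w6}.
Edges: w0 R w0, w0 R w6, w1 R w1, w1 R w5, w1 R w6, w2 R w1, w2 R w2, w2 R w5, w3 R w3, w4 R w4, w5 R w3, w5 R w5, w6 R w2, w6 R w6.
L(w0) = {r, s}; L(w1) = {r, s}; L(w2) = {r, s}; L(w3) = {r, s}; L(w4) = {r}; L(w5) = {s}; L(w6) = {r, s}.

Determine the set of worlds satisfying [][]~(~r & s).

Let φ = [][]~(~r & s). Evaluate φ at each world:
  w0 (successors {w0, w6}): φ is true.
  w1 (successors {w1, w5, w6}): φ is false.
  w2 (successors {w1, w2, w5}): φ is false.
  w3 (successors {w3}): φ is true.
  w4 (successors {w4}): φ is true.
  w5 (successors {w3, w5}): φ is false.
  w6 (successors {w2, w6}): φ is false.
For instance, at w0:
  At w0: [][]~(~r & s) requires []~(~r & s) at every successor {w0, w6}.
      At w0: []~(~r & s) requires ~(~r & s) at every successor {w0, w6}.
        At w0: ~(~r & s) is true.
        At w6: ~(~r & s) is true.
      So []~(~r & s) is true at w0.
      At w6: []~(~r & s) requires ~(~r & s) at every successor {w2, w6}.
        At w2: ~(~r & s) is true.
        At w6: ~(~r & s) is true.
      So []~(~r & s) is true at w6.
  So [][]~(~r & s) is true at w0.
Satisfying worlds: {w0, w3, w4}

w0, w3, w4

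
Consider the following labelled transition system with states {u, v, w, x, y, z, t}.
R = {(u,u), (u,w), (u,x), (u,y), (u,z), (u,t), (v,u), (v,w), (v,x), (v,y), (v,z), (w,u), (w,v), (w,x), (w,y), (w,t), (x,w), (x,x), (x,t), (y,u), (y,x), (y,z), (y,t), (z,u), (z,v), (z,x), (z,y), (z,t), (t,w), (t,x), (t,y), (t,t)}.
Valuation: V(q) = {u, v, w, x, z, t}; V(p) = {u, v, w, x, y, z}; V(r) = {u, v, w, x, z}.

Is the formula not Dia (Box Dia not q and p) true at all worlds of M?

Yes

Recall that Box ψ holds at a world iff ψ holds at every accessible world, and Dia ψ holds iff ψ holds at some accessible world.
Let φ = not Dia (Box Dia not q and p). Evaluate φ at each world:
  u (successors {u, w, x, y, z, t}): φ is true.
  v (successors {u, w, x, y, z}): φ is true.
  w (successors {u, v, x, y, t}): φ is true.
  x (successors {w, x, t}): φ is true.
  y (successors {u, x, z, t}): φ is true.
  z (successors {u, v, x, y, t}): φ is true.
  t (successors {w, x, y, t}): φ is true.
For instance, at x:
  At x: Dia (Box Dia not q and p) is false, so not Dia (Box Dia not q and p) is true.
    At x: Dia (Box Dia not q and p) requires Box Dia not q and p at some successor in {w, x, t}.
      At w: Box Dia not q and p is false.
      At x: Box Dia not q and p is false.
      At t: Box Dia not q and p is false.
    So Dia (Box Dia not q and p) is false at x.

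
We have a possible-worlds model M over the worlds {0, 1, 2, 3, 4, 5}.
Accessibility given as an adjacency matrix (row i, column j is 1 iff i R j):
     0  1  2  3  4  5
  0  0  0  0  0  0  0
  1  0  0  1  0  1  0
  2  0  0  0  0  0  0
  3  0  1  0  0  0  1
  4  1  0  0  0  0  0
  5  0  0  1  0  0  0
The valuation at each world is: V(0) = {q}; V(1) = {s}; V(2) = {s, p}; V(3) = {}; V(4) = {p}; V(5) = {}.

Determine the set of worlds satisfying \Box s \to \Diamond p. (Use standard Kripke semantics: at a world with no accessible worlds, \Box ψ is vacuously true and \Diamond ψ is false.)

Recall that \Box ψ holds at a world iff ψ holds at every accessible world, and \Diamond ψ holds iff ψ holds at some accessible world.
Let φ = \Box s \to \Diamond p. Evaluate φ at each world:
  0 (successors ∅): φ is false.
  1 (successors {2, 4}): φ is true.
  2 (successors ∅): φ is false.
  3 (successors {1, 5}): φ is true.
  4 (successors {0}): φ is true.
  5 (successors {2}): φ is true.
For instance, at 1:
  At 1: \Box s is false, \Diamond p is true, so \Box s \to \Diamond p is true.
    At 1: \Box s requires s at every successor {2, 4}.
      s fails at 4, so \Box s is false at 1.
    At 1: \Diamond p requires p at some successor in {2, 4}.
      p holds at 2, so \Diamond p is true at 1.
Satisfying worlds: {1, 3, 4, 5}

1, 3, 4, 5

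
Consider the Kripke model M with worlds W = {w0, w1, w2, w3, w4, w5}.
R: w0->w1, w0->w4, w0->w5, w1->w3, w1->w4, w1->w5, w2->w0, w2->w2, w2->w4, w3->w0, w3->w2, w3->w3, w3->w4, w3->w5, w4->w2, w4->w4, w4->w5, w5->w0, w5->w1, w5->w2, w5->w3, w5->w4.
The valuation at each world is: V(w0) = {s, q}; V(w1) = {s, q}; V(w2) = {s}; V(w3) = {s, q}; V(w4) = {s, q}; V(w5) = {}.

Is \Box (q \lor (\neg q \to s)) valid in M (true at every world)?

Let φ = \Box (q \lor (\neg q \to s)). Evaluate φ at each world:
  w0 (successors {w1, w4, w5}): φ is false.
  w1 (successors {w3, w4, w5}): φ is false.
  w2 (successors {w0, w2, w4}): φ is true.
  w3 (successors {w0, w2, w3, w4, w5}): φ is false.
  w4 (successors {w2, w4, w5}): φ is false.
  w5 (successors {w0, w1, w2, w3, w4}): φ is true.
Detail at w0 (counterexample):
  At w0: \Box (q \lor (\neg q \to s)) requires q \lor (\neg q \to s) at every successor {w1, w4, w5}.
    q \lor (\neg q \to s) fails at w5, so \Box (q \lor (\neg q \to s)) is false at w0.

No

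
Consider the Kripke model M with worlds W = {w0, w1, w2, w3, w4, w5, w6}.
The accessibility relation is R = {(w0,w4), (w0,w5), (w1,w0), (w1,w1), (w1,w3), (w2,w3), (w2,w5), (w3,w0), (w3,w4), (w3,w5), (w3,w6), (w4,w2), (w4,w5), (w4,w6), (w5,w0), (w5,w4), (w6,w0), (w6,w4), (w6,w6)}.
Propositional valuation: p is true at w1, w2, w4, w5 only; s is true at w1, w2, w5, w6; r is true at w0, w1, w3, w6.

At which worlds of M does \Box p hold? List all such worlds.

w0

Recall that \Box ψ holds at a world iff ψ holds at every accessible world, and \Diamond ψ holds iff ψ holds at some accessible world.
Let φ = \Box p. Evaluate φ at each world:
  w0 (successors {w4, w5}): φ is true.
  w1 (successors {w0, w1, w3}): φ is false.
  w2 (successors {w3, w5}): φ is false.
  w3 (successors {w0, w4, w5, w6}): φ is false.
  w4 (successors {w2, w5, w6}): φ is false.
  w5 (successors {w0, w4}): φ is false.
  w6 (successors {w0, w4, w6}): φ is false.
For instance, at w2:
  At w2: \Box p requires p at every successor {w3, w5}.
    p fails at w3, so \Box p is false at w2.
Satisfying worlds: {w0}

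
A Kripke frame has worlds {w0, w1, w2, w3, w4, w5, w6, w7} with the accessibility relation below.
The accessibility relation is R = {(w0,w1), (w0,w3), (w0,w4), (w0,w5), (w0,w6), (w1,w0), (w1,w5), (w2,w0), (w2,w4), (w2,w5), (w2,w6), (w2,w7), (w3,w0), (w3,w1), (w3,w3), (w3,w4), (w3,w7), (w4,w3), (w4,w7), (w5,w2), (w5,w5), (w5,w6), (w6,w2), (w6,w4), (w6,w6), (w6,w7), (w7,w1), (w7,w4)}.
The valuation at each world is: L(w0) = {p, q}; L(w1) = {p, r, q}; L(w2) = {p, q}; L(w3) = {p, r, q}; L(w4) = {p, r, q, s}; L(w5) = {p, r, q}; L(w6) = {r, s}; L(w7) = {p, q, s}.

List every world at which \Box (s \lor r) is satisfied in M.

Recall that \Box ψ holds at a world iff ψ holds at every accessible world, and \Diamond ψ holds iff ψ holds at some accessible world.
Let φ = \Box (s \lor r). Evaluate φ at each world:
  w0 (successors {w1, w3, w4, w5, w6}): φ is true.
  w1 (successors {w0, w5}): φ is false.
  w2 (successors {w0, w4, w5, w6, w7}): φ is false.
  w3 (successors {w0, w1, w3, w4, w7}): φ is false.
  w4 (successors {w3, w7}): φ is true.
  w5 (successors {w2, w5, w6}): φ is false.
  w6 (successors {w2, w4, w6, w7}): φ is false.
  w7 (successors {w1, w4}): φ is true.
For instance, at w0:
  At w0: \Box (s \lor r) requires s \lor r at every successor {w1, w3, w4, w5, w6}.
    At w1: s \lor r is true.
    At w3: s \lor r is true.
    At w4: s \lor r is true.
    At w5: s \lor r is true.
    At w6: s \lor r is true.
  So \Box (s \lor r) is true at w0.
Satisfying worlds: {w0, w4, w7}

w0, w4, w7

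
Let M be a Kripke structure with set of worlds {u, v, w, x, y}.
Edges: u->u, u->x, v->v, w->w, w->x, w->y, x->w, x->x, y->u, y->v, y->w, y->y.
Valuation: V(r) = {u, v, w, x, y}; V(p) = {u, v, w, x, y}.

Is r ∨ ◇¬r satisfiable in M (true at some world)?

Recall that ◇ψ holds at a world iff ψ holds at some accessible world.
Let φ = r ∨ ◇¬r. Evaluate φ at each world:
  u (successors {u, x}): φ is true.
  v (successors {v}): φ is true.
  w (successors {w, x, y}): φ is true.
  x (successors {w, x}): φ is true.
  y (successors {u, v, w, y}): φ is true.
Detail at u (witness):
  At u: r is true, ◇¬r is false, so r ∨ ◇¬r is true.
    At u: ◇¬r requires ¬r at some successor in {u, x}.
      At u: ¬r is false.
      At x: ¬r is false.
    So ◇¬r is false at u.

Yes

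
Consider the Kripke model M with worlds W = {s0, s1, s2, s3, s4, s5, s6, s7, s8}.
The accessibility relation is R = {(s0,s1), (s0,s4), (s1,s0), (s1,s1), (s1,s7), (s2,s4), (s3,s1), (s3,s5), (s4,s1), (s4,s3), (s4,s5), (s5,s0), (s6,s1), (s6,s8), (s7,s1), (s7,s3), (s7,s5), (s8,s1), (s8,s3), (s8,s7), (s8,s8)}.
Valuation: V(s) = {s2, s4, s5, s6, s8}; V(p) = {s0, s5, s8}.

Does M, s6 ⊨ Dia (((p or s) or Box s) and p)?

Recall that Box ψ holds at a world iff ψ holds at every accessible world, and Dia ψ holds iff ψ holds at some accessible world.
At s6: Dia (((p or s) or Box s) and p) requires ((p or s) or Box s) and p at some successor in {s1, s8}.
  ((p or s) or Box s) and p holds at s8, so Dia (((p or s) or Box s) and p) is true at s6.
    At s8: (p or s) or Box s is true, p is true, so ((p or s) or Box s) and p is true.
      At s8: p or s is true, Box s is false, so (p or s) or Box s is true.

Yes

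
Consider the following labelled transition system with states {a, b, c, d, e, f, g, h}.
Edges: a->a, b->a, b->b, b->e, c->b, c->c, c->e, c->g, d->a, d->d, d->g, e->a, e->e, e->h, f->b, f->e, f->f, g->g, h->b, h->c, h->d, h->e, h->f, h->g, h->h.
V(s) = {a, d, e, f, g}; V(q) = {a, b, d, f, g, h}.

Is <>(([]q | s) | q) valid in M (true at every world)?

Yes

Let φ = <>(([]q | s) | q). Evaluate φ at each world:
  a (successors {a}): φ is true.
  b (successors {a, b, e}): φ is true.
  c (successors {b, c, e, g}): φ is true.
  d (successors {a, d, g}): φ is true.
  e (successors {a, e, h}): φ is true.
  f (successors {b, e, f}): φ is true.
  g (successors {g}): φ is true.
  h (successors {b, c, d, e, f, g, h}): φ is true.
For instance, at d:
  At d: <>(([]q | s) | q) requires ([]q | s) | q at some successor in {a, d, g}.
    ([]q | s) | q holds at a, so <>(([]q | s) | q) is true at d.
      At a: []q | s is true, q is true, so ([]q | s) | q is true.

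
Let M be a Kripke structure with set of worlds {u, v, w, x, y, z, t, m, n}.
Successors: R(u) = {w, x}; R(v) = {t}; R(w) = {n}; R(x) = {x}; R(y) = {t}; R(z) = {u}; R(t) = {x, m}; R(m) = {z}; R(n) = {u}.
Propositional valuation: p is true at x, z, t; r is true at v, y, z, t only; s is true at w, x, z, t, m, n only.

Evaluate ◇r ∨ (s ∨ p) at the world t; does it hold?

Yes

Recall that ◇ψ holds at a world iff ψ holds at some accessible world.
At t: ◇r is false, s ∨ p is true, so ◇r ∨ (s ∨ p) is true.
  At t: ◇r requires r at some successor in {x, m}.
    At x: r is false.
    At m: r is false.
  So ◇r is false at t.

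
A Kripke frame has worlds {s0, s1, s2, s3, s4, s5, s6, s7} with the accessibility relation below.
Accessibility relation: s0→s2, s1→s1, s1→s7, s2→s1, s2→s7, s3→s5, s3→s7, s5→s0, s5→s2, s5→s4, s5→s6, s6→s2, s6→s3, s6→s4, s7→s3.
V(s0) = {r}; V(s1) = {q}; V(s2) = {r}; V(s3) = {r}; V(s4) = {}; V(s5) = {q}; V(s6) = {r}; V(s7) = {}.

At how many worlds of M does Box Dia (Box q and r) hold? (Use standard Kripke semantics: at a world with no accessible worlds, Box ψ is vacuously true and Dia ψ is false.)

1

Let φ = Box Dia (Box q and r). Evaluate φ at each world:
  s0 (successors {s2}): φ is false.
  s1 (successors {s1, s7}): φ is false.
  s2 (successors {s1, s7}): φ is false.
  s3 (successors {s5, s7}): φ is false.
  s4 (successors ∅): φ is true.
  s5 (successors {s0, s2, s4, s6}): φ is false.
  s6 (successors {s2, s3, s4}): φ is false.
  s7 (successors {s3}): φ is false.
For instance, at s5:
  At s5: Box Dia (Box q and r) requires Dia (Box q and r) at every successor {s0, s2, s4, s6}.
    Dia (Box q and r) fails at s0, so Box Dia (Box q and r) is false at s5.
      At s0: Dia (Box q and r) requires Box q and r at some successor in {s2}.
        At s2: Box q and r is false.
      So Dia (Box q and r) is false at s0.
Satisfying worlds: {s4}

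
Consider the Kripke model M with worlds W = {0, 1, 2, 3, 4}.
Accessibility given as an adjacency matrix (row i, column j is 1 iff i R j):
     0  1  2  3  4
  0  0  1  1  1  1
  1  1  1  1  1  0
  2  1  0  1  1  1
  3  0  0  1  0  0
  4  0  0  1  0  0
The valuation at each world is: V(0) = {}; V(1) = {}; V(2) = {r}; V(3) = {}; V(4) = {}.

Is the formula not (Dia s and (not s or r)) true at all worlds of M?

Let φ = not (Dia s and (not s or r)). Evaluate φ at each world:
  0 (successors {1, 2, 3, 4}): φ is true.
  1 (successors {0, 1, 2, 3}): φ is true.
  2 (successors {0, 2, 3, 4}): φ is true.
  3 (successors {2}): φ is true.
  4 (successors {2}): φ is true.
For instance, at 3:
  At 3: Dia s and (not s or r) is false, so not (Dia s and (not s or r)) is true.
    At 3: Dia s is false, not s or r is true, so Dia s and (not s or r) is false.
      At 3: Dia s requires s at some successor in {2}.
        At 2: s is false.
      So Dia s is false at 3.

Yes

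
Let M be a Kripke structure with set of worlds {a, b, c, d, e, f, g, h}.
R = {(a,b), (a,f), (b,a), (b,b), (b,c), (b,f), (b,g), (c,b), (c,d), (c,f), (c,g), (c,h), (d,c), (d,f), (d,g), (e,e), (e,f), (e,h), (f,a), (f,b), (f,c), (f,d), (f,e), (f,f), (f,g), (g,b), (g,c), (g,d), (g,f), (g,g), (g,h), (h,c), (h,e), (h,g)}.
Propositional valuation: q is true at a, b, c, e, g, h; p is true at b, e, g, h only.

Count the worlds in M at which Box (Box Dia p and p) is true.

0

Recall that Box ψ holds at a world iff ψ holds at every accessible world, and Dia ψ holds iff ψ holds at some accessible world.
Let φ = Box (Box Dia p and p). Evaluate φ at each world:
  a (successors {b, f}): φ is false.
  b (successors {a, b, c, f, g}): φ is false.
  c (successors {b, d, f, g, h}): φ is false.
  d (successors {c, f, g}): φ is false.
  e (successors {e, f, h}): φ is false.
  f (successors {a, b, c, d, e, f, g}): φ is false.
  g (successors {b, c, d, f, g, h}): φ is false.
  h (successors {c, e, g}): φ is false.
For instance, at g:
  At g: Box (Box Dia p and p) requires Box Dia p and p at every successor {b, c, d, f, g, h}.
    Box Dia p and p fails at c, so Box (Box Dia p and p) is false at g.
      At c: Box Dia p is true, p is false, so Box Dia p and p is false.
Satisfying worlds: none.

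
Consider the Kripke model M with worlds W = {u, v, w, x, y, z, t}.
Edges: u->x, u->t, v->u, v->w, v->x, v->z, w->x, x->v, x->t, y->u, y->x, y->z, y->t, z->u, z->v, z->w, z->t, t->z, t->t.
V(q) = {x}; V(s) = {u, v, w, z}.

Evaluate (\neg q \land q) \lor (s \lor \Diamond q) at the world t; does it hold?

At t: \neg q \land q is false, s \lor \Diamond q is false, so (\neg q \land q) \lor (s \lor \Diamond q) is false.
  At t: s is false, \Diamond q is false, so s \lor \Diamond q is false.
    At t: \Diamond q requires q at some successor in {z, t}.
      At z: q is false.
      At t: q is false.
    So \Diamond q is false at t.

No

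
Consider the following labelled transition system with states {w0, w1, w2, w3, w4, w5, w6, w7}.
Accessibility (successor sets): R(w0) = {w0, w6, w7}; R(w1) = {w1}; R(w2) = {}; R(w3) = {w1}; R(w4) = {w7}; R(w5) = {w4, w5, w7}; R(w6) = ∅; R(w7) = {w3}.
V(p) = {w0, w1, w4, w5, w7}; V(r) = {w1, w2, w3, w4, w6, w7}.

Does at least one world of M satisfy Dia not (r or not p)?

Let φ = Dia not (r or not p). Evaluate φ at each world:
  w0 (successors {w0, w6, w7}): φ is true.
  w1 (successors {w1}): φ is false.
  w2 (successors ∅): φ is false.
  w3 (successors {w1}): φ is false.
  w4 (successors {w7}): φ is false.
  w5 (successors {w4, w5, w7}): φ is true.
  w6 (successors ∅): φ is false.
  w7 (successors {w3}): φ is false.
Detail at w0 (witness):
  At w0: Dia not (r or not p) requires not (r or not p) at some successor in {w0, w6, w7}.
    not (r or not p) holds at w0, so Dia not (r or not p) is true at w0.

Yes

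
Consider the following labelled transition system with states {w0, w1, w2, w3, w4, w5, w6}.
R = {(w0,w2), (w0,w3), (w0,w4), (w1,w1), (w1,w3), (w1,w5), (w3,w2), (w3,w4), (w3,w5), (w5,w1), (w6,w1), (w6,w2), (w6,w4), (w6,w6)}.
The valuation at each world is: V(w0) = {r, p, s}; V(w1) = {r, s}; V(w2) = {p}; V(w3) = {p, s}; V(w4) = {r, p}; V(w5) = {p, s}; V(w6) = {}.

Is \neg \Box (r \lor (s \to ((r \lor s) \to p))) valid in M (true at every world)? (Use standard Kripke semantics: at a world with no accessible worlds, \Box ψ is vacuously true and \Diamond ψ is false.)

No

Let φ = \neg \Box (r \lor (s \to ((r \lor s) \to p))). Evaluate φ at each world:
  w0 (successors {w2, w3, w4}): φ is false.
  w1 (successors {w1, w3, w5}): φ is false.
  w2 (successors ∅): φ is false.
  w3 (successors {w2, w4, w5}): φ is false.
  w4 (successors ∅): φ is false.
  w5 (successors {w1}): φ is false.
  w6 (successors {w1, w2, w4, w6}): φ is false.
Detail at w0 (counterexample):
  At w0: \Box (r \lor (s \to ((r \lor s) \to p))) is true, so \neg \Box (r \lor (s \to ((r \lor s) \to p))) is false.
    At w0: \Box (r \lor (s \to ((r \lor s) \to p))) requires r \lor (s \to ((r \lor s) \to p)) at every successor {w2, w3, w4}.
      At w2: r \lor (s \to ((r \lor s) \to p)) is true.
      At w3: r \lor (s \to ((r \lor s) \to p)) is true.
      At w4: r \lor (s \to ((r \lor s) \to p)) is true.
    So \Box (r \lor (s \to ((r \lor s) \to p))) is true at w0.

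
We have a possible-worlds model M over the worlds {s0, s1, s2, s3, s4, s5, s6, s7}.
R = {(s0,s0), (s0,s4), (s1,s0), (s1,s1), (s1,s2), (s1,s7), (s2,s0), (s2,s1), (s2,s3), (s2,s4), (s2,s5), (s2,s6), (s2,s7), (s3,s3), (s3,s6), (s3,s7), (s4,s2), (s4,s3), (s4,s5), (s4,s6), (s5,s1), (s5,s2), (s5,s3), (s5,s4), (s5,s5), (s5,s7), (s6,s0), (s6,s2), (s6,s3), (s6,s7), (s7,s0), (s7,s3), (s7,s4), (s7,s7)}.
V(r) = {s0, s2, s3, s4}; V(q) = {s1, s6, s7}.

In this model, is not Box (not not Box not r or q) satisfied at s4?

Yes

At s4: Box (not not Box not r or q) is false, so not Box (not not Box not r or q) is true.
  At s4: Box (not not Box not r or q) requires not not Box not r or q at every successor {s2, s3, s5, s6}.
    not not Box not r or q fails at s2, so Box (not not Box not r or q) is false at s4.
      At s2: not not Box not r is false, q is false, so not not Box not r or q is false.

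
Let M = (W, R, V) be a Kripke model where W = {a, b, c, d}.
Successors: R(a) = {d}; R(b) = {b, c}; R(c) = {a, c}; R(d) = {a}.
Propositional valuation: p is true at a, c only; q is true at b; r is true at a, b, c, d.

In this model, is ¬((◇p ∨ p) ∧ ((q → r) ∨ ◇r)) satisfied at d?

No

At d: (◇p ∨ p) ∧ ((q → r) ∨ ◇r) is true, so ¬((◇p ∨ p) ∧ ((q → r) ∨ ◇r)) is false.
  At d: ◇p ∨ p is true, (q → r) ∨ ◇r is true, so (◇p ∨ p) ∧ ((q → r) ∨ ◇r) is true.
    At d: ◇p is true, p is false, so ◇p ∨ p is true.
      At d: ◇p requires p at some successor in {a}.
        p holds at a, so ◇p is true at d.
    At d: q → r is true, ◇r is true, so (q → r) ∨ ◇r is true.
      At d: ◇r requires r at some successor in {a}.
        r holds at a, so ◇r is true at d.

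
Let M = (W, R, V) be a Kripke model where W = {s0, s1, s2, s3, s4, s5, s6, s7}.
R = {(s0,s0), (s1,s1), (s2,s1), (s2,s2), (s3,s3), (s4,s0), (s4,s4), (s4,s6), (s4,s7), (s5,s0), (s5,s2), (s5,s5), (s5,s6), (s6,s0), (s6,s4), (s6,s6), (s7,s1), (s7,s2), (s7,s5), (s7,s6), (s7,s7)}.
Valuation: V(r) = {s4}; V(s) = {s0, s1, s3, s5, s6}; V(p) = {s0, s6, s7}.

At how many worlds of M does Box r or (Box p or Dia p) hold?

Recall that Box ψ holds at a world iff ψ holds at every accessible world, and Dia ψ holds iff ψ holds at some accessible world.
Let φ = Box r or (Box p or Dia p). Evaluate φ at each world:
  s0 (successors {s0}): φ is true.
  s1 (successors {s1}): φ is false.
  s2 (successors {s1, s2}): φ is false.
  s3 (successors {s3}): φ is false.
  s4 (successors {s0, s4, s6, s7}): φ is true.
  s5 (successors {s0, s2, s5, s6}): φ is true.
  s6 (successors {s0, s4, s6}): φ is true.
  s7 (successors {s1, s2, s5, s6, s7}): φ is true.
For instance, at s2:
  At s2: Box r is false, Box p or Dia p is false, so Box r or (Box p or Dia p) is false.
    At s2: Box r requires r at every successor {s1, s2}.
      r fails at s1, so Box r is false at s2.
    At s2: Box p is false, Dia p is false, so Box p or Dia p is false.
      At s2: Box p requires p at every successor {s1, s2}.
        p fails at s1, so Box p is false at s2.
      At s2: Dia p requires p at some successor in {s1, s2}.
        At s1: p is false.
        At s2: p is false.
      So Dia p is false at s2.
Satisfying worlds: {s0, s4, s5, s6, s7}

5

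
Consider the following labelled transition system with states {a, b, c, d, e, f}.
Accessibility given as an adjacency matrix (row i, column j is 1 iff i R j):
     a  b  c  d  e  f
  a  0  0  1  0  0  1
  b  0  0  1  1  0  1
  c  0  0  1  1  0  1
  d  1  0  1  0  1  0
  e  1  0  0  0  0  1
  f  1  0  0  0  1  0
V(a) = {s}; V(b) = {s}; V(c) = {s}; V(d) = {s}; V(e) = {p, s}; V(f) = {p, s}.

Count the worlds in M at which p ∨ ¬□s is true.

Let φ = p ∨ ¬□s. Evaluate φ at each world:
  a (successors {c, f}): φ is false.
  b (successors {c, d, f}): φ is false.
  c (successors {c, d, f}): φ is false.
  d (successors {a, c, e}): φ is false.
  e (successors {a, f}): φ is true.
  f (successors {a, e}): φ is true.
For instance, at e:
  At e: p is true, ¬□s is false, so p ∨ ¬□s is true.
    At e: □s is true, so ¬□s is false.
      At e: □s requires s at every successor {a, f}.
        At a: s is true.
        At f: s is true.
      So □s is true at e.
Satisfying worlds: {e, f}

2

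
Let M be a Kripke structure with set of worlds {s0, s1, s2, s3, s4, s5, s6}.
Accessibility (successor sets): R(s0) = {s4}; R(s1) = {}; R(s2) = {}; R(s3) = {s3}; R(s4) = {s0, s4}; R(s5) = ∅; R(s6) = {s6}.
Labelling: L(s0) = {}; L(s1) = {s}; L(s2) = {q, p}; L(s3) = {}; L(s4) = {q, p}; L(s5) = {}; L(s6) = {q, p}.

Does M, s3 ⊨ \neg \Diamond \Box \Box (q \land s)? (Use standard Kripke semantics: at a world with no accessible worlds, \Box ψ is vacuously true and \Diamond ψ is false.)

At s3: \Diamond \Box \Box (q \land s) is false, so \neg \Diamond \Box \Box (q \land s) is true.
  At s3: \Diamond \Box \Box (q \land s) requires \Box \Box (q \land s) at some successor in {s3}.
    At s3: \Box \Box (q \land s) is false.
  So \Diamond \Box \Box (q \land s) is false at s3.

Yes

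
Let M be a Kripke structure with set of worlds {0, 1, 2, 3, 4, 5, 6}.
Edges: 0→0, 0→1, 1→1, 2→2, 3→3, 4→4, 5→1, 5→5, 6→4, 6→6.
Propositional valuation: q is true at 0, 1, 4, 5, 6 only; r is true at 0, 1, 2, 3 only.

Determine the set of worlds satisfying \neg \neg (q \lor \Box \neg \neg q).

0, 1, 4, 5, 6

Let φ = \neg \neg (q \lor \Box \neg \neg q). Evaluate φ at each world:
  0 (successors {0, 1}): φ is true.
  1 (successors {1}): φ is true.
  2 (successors {2}): φ is false.
  3 (successors {3}): φ is false.
  4 (successors {4}): φ is true.
  5 (successors {1, 5}): φ is true.
  6 (successors {4, 6}): φ is true.
For instance, at 5:
  At 5: \neg (q \lor \Box \neg \neg q) is false, so \neg \neg (q \lor \Box \neg \neg q) is true.
    At 5: q \lor \Box \neg \neg q is true, so \neg (q \lor \Box \neg \neg q) is false.
      At 5: q is true, \Box \neg \neg q is true, so q \lor \Box \neg \neg q is true.
Satisfying worlds: {0, 1, 4, 5, 6}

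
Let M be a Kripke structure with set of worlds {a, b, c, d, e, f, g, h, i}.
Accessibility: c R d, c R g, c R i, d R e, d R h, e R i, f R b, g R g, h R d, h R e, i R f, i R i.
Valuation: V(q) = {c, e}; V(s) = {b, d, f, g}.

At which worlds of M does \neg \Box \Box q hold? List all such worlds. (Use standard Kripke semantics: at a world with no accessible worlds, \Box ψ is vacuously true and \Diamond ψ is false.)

c, d, e, g, h, i

Let φ = \neg \Box \Box q. Evaluate φ at each world:
  a (successors ∅): φ is false.
  b (successors ∅): φ is false.
  c (successors {d, g, i}): φ is true.
  d (successors {e, h}): φ is true.
  e (successors {i}): φ is true.
  f (successors {b}): φ is false.
  g (successors {g}): φ is true.
  h (successors {d, e}): φ is true.
  i (successors {f, i}): φ is true.
For instance, at i:
  At i: \Box \Box q is false, so \neg \Box \Box q is true.
    At i: \Box \Box q requires \Box q at every successor {f, i}.
      \Box q fails at f, so \Box \Box q is false at i.
Satisfying worlds: {c, d, e, g, h, i}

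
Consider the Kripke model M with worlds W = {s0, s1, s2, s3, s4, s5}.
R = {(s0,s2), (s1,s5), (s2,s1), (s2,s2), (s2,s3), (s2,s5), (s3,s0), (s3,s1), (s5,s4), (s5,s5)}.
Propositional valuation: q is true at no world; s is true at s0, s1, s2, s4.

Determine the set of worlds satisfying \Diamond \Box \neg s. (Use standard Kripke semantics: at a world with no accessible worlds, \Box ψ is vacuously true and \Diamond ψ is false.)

s2, s3, s5

Let φ = \Diamond \Box \neg s. Evaluate φ at each world:
  s0 (successors {s2}): φ is false.
  s1 (successors {s5}): φ is false.
  s2 (successors {s1, s2, s3, s5}): φ is true.
  s3 (successors {s0, s1}): φ is true.
  s4 (successors ∅): φ is false.
  s5 (successors {s4, s5}): φ is true.
For instance, at s1:
  At s1: \Diamond \Box \neg s requires \Box \neg s at some successor in {s5}.
    At s5: \Box \neg s is false.
  So \Diamond \Box \neg s is false at s1.
Satisfying worlds: {s2, s3, s5}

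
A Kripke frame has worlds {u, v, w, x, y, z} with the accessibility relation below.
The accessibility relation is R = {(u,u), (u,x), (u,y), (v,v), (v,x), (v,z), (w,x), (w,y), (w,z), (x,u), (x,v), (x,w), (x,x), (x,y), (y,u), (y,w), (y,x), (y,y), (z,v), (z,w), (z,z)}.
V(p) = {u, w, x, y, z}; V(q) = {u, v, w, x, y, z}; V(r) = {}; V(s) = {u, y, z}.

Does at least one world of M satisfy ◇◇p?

Yes

Let φ = ◇◇p. Evaluate φ at each world:
  u (successors {u, x, y}): φ is true.
  v (successors {v, x, z}): φ is true.
  w (successors {x, y, z}): φ is true.
  x (successors {u, v, w, x, y}): φ is true.
  y (successors {u, w, x, y}): φ is true.
  z (successors {v, w, z}): φ is true.
Detail at u (witness):
  At u: ◇◇p requires ◇p at some successor in {u, x, y}.
    ◇p holds at u, so ◇◇p is true at u.
      At u: ◇p requires p at some successor in {u, x, y}.
        p holds at u, so ◇p is true at u.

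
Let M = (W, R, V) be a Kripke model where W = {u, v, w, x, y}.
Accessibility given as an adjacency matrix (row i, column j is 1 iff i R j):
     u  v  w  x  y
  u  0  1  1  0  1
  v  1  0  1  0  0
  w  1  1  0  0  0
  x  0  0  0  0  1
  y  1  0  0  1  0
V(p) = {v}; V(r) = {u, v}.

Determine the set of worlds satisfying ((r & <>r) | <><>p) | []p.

u, v, w, y

Let φ = ((r & <>r) | <><>p) | []p. Evaluate φ at each world:
  u (successors {v, w, y}): φ is true.
  v (successors {u, w}): φ is true.
  w (successors {u, v}): φ is true.
  x (successors {y}): φ is false.
  y (successors {u, x}): φ is true.
For instance, at y:
  At y: (r & <>r) | <><>p is true, []p is false, so ((r & <>r) | <><>p) | []p is true.
    At y: r & <>r is false, <><>p is true, so (r & <>r) | <><>p is true.
      At y: r is false, <>r is true, so r & <>r is false.
      At y: <><>p requires <>p at some successor in {u, x}.
        <>p holds at u, so <><>p is true at y.
    At y: []p requires p at every successor {u, x}.
      p fails at u, so []p is false at y.
Satisfying worlds: {u, v, w, y}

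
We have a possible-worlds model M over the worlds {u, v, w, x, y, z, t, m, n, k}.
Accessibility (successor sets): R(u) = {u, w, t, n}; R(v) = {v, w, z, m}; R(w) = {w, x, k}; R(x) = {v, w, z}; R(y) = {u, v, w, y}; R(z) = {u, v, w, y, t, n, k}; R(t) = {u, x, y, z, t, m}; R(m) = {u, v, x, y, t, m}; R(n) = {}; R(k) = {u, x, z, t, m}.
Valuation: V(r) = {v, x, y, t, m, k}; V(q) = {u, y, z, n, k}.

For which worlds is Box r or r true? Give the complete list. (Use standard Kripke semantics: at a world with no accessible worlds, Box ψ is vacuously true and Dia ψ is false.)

Let φ = Box r or r. Evaluate φ at each world:
  u (successors {u, w, t, n}): φ is false.
  v (successors {v, w, z, m}): φ is true.
  w (successors {w, x, k}): φ is false.
  x (successors {v, w, z}): φ is true.
  y (successors {u, v, w, y}): φ is true.
  z (successors {u, v, w, y, t, n, k}): φ is false.
  t (successors {u, x, y, z, t, m}): φ is true.
  m (successors {u, v, x, y, t, m}): φ is true.
  n (successors ∅): φ is true.
  k (successors {u, x, z, t, m}): φ is true.
For instance, at z:
  At z: Box r is false, r is false, so Box r or r is false.
    At z: Box r requires r at every successor {u, v, w, y, t, n, k}.
      r fails at u, so Box r is false at z.
Satisfying worlds: {v, x, y, t, m, n, k}

v, x, y, t, m, n, k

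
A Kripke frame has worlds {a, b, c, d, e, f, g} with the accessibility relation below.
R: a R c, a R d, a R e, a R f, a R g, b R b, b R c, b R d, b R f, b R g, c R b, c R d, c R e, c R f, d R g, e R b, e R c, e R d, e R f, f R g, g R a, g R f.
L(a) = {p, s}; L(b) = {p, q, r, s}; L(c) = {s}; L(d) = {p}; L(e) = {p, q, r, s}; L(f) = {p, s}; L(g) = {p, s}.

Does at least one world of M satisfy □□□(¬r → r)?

No

Let φ = □□□(¬r → r). Evaluate φ at each world:
  a (successors {c, d, e, f, g}): φ is false.
  b (successors {b, c, d, f, g}): φ is false.
  c (successors {b, d, e, f}): φ is false.
  d (successors {g}): φ is false.
  e (successors {b, c, d, f}): φ is false.
  f (successors {g}): φ is false.
  g (successors {a, f}): φ is false.
For instance, at b:
  At b: □□□(¬r → r) requires □□(¬r → r) at every successor {b, c, d, f, g}.
    □□(¬r → r) fails at b, so □□□(¬r → r) is false at b.
      At b: □□(¬r → r) requires □(¬r → r) at every successor {b, c, d, f, g}.
        □(¬r → r) fails at b, so □□(¬r → r) is false at b.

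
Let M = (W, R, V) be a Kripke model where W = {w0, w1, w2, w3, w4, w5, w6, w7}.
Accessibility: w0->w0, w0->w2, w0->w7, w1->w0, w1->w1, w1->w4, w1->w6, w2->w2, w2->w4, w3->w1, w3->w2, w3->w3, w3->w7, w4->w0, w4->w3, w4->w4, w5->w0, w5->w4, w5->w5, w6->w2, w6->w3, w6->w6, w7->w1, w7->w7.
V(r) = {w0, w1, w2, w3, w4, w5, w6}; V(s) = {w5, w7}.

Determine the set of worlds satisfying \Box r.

w1, w2, w4, w5, w6

Recall that \Box ψ holds at a world iff ψ holds at every accessible world, and \Diamond ψ holds iff ψ holds at some accessible world.
Let φ = \Box r. Evaluate φ at each world:
  w0 (successors {w0, w2, w7}): φ is false.
  w1 (successors {w0, w1, w4, w6}): φ is true.
  w2 (successors {w2, w4}): φ is true.
  w3 (successors {w1, w2, w3, w7}): φ is false.
  w4 (successors {w0, w3, w4}): φ is true.
  w5 (successors {w0, w4, w5}): φ is true.
  w6 (successors {w2, w3, w6}): φ is true.
  w7 (successors {w1, w7}): φ is false.
For instance, at w5:
  At w5: \Box r requires r at every successor {w0, w4, w5}.
    At w0: r is true.
    At w4: r is true.
    At w5: r is true.
  So \Box r is true at w5.
Satisfying worlds: {w1, w2, w4, w5, w6}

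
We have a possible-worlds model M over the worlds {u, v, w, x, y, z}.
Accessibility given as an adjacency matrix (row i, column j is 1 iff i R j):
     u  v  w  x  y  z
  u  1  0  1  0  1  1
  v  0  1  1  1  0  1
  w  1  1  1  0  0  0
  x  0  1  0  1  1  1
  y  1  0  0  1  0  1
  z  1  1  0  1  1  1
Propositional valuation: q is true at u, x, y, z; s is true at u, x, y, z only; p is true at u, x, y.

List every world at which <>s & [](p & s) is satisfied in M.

none

Let φ = <>s & [](p & s). Evaluate φ at each world:
  u (successors {u, w, y, z}): φ is false.
  v (successors {v, w, x, z}): φ is false.
  w (successors {u, v, w}): φ is false.
  x (successors {v, x, y, z}): φ is false.
  y (successors {u, x, z}): φ is false.
  z (successors {u, v, x, y, z}): φ is false.
For instance, at x:
  At x: <>s is true, [](p & s) is false, so <>s & [](p & s) is false.
    At x: <>s requires s at some successor in {v, x, y, z}.
      s holds at x, so <>s is true at x.
    At x: [](p & s) requires p & s at every successor {v, x, y, z}.
      p & s fails at v, so [](p & s) is false at x.
Satisfying worlds: none.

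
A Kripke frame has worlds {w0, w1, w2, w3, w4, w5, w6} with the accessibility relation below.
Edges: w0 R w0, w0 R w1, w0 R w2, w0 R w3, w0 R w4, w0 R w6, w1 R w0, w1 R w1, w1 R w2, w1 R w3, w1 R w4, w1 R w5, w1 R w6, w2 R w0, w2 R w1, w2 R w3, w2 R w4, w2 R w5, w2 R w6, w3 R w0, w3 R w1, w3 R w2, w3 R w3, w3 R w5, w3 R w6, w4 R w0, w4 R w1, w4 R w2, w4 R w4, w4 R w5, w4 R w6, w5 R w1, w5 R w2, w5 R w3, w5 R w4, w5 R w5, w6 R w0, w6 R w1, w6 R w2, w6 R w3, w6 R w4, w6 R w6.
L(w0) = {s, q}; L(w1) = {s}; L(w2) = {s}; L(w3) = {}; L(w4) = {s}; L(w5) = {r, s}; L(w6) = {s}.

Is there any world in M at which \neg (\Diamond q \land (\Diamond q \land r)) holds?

Yes

Recall that \Diamond ψ holds at a world iff ψ holds at some accessible world.
Let φ = \neg (\Diamond q \land (\Diamond q \land r)). Evaluate φ at each world:
  w0 (successors {w0, w1, w2, w3, w4, w6}): φ is true.
  w1 (successors {w0, w1, w2, w3, w4, w5, w6}): φ is true.
  w2 (successors {w0, w1, w3, w4, w5, w6}): φ is true.
  w3 (successors {w0, w1, w2, w3, w5, w6}): φ is true.
  w4 (successors {w0, w1, w2, w4, w5, w6}): φ is true.
  w5 (successors {w1, w2, w3, w4, w5}): φ is true.
  w6 (successors {w0, w1, w2, w3, w4, w6}): φ is true.
Detail at w0 (witness):
  At w0: \Diamond q \land (\Diamond q \land r) is false, so \neg (\Diamond q \land (\Diamond q \land r)) is true.
    At w0: \Diamond q is true, \Diamond q \land r is false, so \Diamond q \land (\Diamond q \land r) is false.
      At w0: \Diamond q requires q at some successor in {w0, w1, w2, w3, w4, w6}.
        q holds at w0, so \Diamond q is true at w0.
      At w0: \Diamond q is true, r is false, so \Diamond q \land r is false.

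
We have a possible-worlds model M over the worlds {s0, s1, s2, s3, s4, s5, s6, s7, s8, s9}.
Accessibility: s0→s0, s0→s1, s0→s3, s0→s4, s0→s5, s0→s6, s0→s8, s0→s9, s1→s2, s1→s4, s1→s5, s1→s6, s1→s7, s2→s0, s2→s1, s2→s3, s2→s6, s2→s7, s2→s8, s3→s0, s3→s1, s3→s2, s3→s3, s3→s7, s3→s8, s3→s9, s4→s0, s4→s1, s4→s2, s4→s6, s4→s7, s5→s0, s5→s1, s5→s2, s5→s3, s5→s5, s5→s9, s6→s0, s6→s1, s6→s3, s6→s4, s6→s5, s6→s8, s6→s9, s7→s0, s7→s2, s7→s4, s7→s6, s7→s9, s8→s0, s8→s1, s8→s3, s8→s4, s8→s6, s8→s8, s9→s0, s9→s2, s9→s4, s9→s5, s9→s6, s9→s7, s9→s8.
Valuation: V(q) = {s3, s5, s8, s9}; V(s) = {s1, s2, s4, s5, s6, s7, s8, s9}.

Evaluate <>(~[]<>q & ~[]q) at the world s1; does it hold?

Yes

At s1: <>(~[]<>q & ~[]q) requires ~[]<>q & ~[]q at some successor in {s2, s4, s5, s6, s7}.
  ~[]<>q & ~[]q holds at s6, so <>(~[]<>q & ~[]q) is true at s1.
    At s6: ~[]<>q is true, ~[]q is true, so ~[]<>q & ~[]q is true.
      At s6: []<>q is false, so ~[]<>q is true.
      At s6: []q is false, so ~[]q is true.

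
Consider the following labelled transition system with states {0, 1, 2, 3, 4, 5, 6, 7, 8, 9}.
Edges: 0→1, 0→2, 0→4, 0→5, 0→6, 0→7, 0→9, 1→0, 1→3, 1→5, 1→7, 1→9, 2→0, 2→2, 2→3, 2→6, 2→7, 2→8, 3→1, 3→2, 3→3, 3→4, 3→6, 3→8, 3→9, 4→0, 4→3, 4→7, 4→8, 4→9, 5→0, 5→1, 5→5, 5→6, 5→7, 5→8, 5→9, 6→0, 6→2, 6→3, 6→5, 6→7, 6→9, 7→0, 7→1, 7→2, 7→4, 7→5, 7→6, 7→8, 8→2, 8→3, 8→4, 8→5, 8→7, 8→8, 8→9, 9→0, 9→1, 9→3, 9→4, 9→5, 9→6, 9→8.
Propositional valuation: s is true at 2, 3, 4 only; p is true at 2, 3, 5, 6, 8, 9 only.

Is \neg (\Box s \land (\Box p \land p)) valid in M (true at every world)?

Recall that \Box ψ holds at a world iff ψ holds at every accessible world, and \Diamond ψ holds iff ψ holds at some accessible world.
Let φ = \neg (\Box s \land (\Box p \land p)). Evaluate φ at each world:
  0 (successors {1, 2, 4, 5, 6, 7, 9}): φ is true.
  1 (successors {0, 3, 5, 7, 9}): φ is true.
  2 (successors {0, 2, 3, 6, 7, 8}): φ is true.
  3 (successors {1, 2, 3, 4, 6, 8, 9}): φ is true.
  4 (successors {0, 3, 7, 8, 9}): φ is true.
  5 (successors {0, 1, 5, 6, 7, 8, 9}): φ is true.
  6 (successors {0, 2, 3, 5, 7, 9}): φ is true.
  7 (successors {0, 1, 2, 4, 5, 6, 8}): φ is true.
  8 (successors {2, 3, 4, 5, 7, 8, 9}): φ is true.
  9 (successors {0, 1, 3, 4, 5, 6, 8}): φ is true.
For instance, at 6:
  At 6: \Box s \land (\Box p \land p) is false, so \neg (\Box s \land (\Box p \land p)) is true.
    At 6: \Box s is false, \Box p \land p is false, so \Box s \land (\Box p \land p) is false.
      At 6: \Box s requires s at every successor {0, 2, 3, 5, 7, 9}.
        s fails at 0, so \Box s is false at 6.
      At 6: \Box p is false, p is true, so \Box p \land p is false.

Yes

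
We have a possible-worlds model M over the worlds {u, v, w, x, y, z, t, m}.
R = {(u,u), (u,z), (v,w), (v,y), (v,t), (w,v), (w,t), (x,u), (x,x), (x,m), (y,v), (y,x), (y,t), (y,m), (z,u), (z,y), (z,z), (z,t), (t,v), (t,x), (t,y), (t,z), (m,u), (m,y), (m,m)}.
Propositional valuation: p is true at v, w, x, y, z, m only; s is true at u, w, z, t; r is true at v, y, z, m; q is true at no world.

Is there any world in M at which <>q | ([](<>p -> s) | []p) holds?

Yes

Let φ = <>q | ([](<>p -> s) | []p). Evaluate φ at each world:
  u (successors {u, z}): φ is true.
  v (successors {w, y, t}): φ is false.
  w (successors {v, t}): φ is false.
  x (successors {u, x, m}): φ is false.
  y (successors {v, x, t, m}): φ is false.
  z (successors {u, y, z, t}): φ is false.
  t (successors {v, x, y, z}): φ is true.
  m (successors {u, y, m}): φ is false.
Detail at u (witness):
  At u: <>q is false, [](<>p -> s) | []p is true, so <>q | ([](<>p -> s) | []p) is true.
    At u: <>q requires q at some successor in {u, z}.
      At u: q is false.
      At z: q is false.
    So <>q is false at u.
    At u: [](<>p -> s) is true, []p is false, so [](<>p -> s) | []p is true.
      At u: [](<>p -> s) requires <>p -> s at every successor {u, z}.
        At u: <>p -> s is true.
        At z: <>p -> s is true.
      So [](<>p -> s) is true at u.
      At u: []p requires p at every successor {u, z}.
        p fails at u, so []p is false at u.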